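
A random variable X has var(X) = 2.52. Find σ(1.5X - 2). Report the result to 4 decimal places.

var(1.5X - 2) = (1.5)²·2.52 = 5.67
σ(1.5X - 2) = √5.67 ≈ 2.3812

2.3812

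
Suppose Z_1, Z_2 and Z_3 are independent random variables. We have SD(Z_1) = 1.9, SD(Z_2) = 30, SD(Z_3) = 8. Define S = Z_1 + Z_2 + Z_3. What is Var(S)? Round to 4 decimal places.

Var(Z_1) = 3.61, Var(Z_2) = 900, Var(Z_3) = 64
By independence, Var(S) = (1)²Var(Z_1) + (1)²Var(Z_2) + (1)²Var(Z_3)
= (1)²·3.61 + (1)²·900 + (1)²·64 = 967.61

967.6100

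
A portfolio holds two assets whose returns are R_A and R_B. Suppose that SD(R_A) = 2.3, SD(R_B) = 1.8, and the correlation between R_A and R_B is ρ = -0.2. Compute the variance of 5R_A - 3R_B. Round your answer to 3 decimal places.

var(R_A) = (2.3)² = 5.29;  var(R_B) = (1.8)² = 3.24
cov(R_A,R_B) = ρ·SD(R_A)·SD(R_B) = -0.2·2.3·1.8 = -0.828
var(5R_A - 3R_B) = (5)²·var(R_A) + (-3)²·var(R_B) + 2·(5)·(-3)·cov(R_A,R_B)
= 25·5.29 + 9·3.24 + -30·-0.828 = 186.25

186.250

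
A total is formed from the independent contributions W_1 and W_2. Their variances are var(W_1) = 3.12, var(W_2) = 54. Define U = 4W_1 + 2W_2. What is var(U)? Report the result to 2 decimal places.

By independence, var(U) = (4)²var(W_1) + (2)²var(W_2)
= (4)²·3.12 + (2)²·54 = 265.92

265.92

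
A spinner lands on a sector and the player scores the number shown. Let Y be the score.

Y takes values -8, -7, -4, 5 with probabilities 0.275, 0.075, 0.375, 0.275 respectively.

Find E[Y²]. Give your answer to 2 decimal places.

E[Y²] = (-8)²(0.275) + (-7)²(0.075) + (-4)²(0.375) + (5)²(0.275) = 34.15

34.15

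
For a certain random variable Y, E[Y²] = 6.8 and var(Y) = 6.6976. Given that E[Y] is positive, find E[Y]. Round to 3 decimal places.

(E[Y])² = E[Y²] − var(Y) = 6.8 − 6.6976 = 0.1024
E[Y] = √0.1024 = 0.32

0.320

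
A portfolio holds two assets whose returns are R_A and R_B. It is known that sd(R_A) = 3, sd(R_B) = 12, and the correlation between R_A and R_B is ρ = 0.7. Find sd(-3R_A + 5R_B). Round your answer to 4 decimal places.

Var(R_A) = (3)² = 9;  Var(R_B) = (12)² = 144
Cov(R_A,R_B) = ρ·sd(R_A)·sd(R_B) = 0.7·3·12 = 25.2
Var(-3R_A + 5R_B) = (-3)²·Var(R_A) + (5)²·Var(R_B) + 2·(-3)·(5)·Cov(R_A,R_B)
= 9·9 + 25·144 + -30·25.2 = 2925
sd(-3R_A + 5R_B) = √2925 ≈ 54.0833

54.0833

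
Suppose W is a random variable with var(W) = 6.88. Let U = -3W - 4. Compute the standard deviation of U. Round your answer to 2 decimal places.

7.87

var(-3W - 4) = (-3)²·6.88 = 61.92
SD(U) = √61.92 ≈ 7.87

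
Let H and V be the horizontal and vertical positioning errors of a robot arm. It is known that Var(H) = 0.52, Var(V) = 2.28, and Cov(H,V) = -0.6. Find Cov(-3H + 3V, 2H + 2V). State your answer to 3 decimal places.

10.560

Cov(-3H + 3V, 2H + 2V) = (-3)(2)Var(H) + (3)(2)Var(V) + [(-3)(2) + (3)(2)]Cov(H,V)
= -6·0.52 + 6·2.28 + 0·-0.6 = 10.56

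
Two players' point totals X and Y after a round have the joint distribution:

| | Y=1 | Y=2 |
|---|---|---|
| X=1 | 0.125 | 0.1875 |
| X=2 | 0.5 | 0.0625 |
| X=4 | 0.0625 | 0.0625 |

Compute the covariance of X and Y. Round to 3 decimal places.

E[X] = 1.9375,  E[Y] = 1.3125
E[XY] = 2.5
Cov(X,Y) = E[XY] − E[X]E[Y] = 2.5 − (1.9375)(1.3125) = -0.04296875

-0.043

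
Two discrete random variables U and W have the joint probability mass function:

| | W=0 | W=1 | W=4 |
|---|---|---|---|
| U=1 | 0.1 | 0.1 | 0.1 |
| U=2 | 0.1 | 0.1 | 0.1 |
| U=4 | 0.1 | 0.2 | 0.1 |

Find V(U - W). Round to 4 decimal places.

4.4900

E[U] = 2.5,  E[W] = 1.6,  E[UW] = 3.9
V(U) = 7.9 − (2.5)² = 1.65;  V(W) = 5.2 − (1.6)² = 2.64
cov(U,W) = 3.9 − (2.5)(1.6) = -0.1
V(U - W) = (1)²·1.65 + (-1)²·2.64 + 2·(1)·(-1)·-0.1 = 4.49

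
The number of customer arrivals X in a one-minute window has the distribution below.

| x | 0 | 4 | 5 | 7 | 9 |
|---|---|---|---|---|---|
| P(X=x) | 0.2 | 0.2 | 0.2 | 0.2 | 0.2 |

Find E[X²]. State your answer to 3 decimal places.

34.200

E[X²] = (0)²(0.2) + (4)²(0.2) + (5)²(0.2) + (7)²(0.2) + (9)²(0.2) = 34.2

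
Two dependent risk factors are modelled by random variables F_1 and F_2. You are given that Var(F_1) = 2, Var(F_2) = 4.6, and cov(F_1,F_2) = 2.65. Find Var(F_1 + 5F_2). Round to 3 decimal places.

143.500

Var(F_1 + 5F_2) = (1)²·Var(F_1) + (5)²·Var(F_2) + 2·(1)·(5)·cov(F_1,F_2)
= 1·2 + 25·4.6 + 10·2.65 = 143.5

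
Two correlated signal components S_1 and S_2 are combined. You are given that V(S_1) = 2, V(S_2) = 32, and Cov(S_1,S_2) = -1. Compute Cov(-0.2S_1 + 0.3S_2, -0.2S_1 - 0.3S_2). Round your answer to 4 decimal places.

-2.8000

Cov(-0.2S_1 + 0.3S_2, -0.2S_1 - 0.3S_2) = (-0.2)(-0.2)V(S_1) + (0.3)(-0.3)V(S_2) + [(-0.2)(-0.3) + (0.3)(-0.2)]Cov(S_1,S_2)
= 0.04·2 + -0.09·32 + 0·-1 = -2.8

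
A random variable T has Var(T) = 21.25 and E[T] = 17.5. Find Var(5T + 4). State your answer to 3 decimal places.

Var(5T + 4) = (5)²·Var(T) = 25·21.25 = 531.25

531.250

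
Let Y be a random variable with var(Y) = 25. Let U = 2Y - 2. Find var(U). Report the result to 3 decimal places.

var(2Y - 2) = (2)²·var(Y) = 4·25 = 100

100.000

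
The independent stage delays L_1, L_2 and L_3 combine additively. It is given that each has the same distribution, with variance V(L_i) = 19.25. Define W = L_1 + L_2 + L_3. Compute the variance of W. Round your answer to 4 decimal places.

57.7500

By independence, V(W) = (1)²V(L_1) + (1)²V(L_2) + (1)²V(L_3)
= (1)²·19.25 + (1)²·19.25 + (1)²·19.25 = 57.75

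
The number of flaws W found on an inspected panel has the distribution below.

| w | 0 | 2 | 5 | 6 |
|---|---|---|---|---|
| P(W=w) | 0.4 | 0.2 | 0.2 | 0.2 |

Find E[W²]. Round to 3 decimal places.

E[W²] = (0)²(0.4) + (2)²(0.2) + (5)²(0.2) + (6)²(0.2) = 13

13.000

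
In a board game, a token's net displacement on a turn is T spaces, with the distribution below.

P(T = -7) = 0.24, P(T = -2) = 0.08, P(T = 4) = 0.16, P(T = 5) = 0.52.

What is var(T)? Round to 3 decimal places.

25.680

E[T] = (-7)(0.24) + (-2)(0.08) + (4)(0.16) + (5)(0.52) = 1.4
E[T²] = (-7)²(0.24) + (-2)²(0.08) + (4)²(0.16) + (5)²(0.52) = 27.64
var(T) = E[T²] − (E[T])² = 27.64 − (1.4)² = 25.68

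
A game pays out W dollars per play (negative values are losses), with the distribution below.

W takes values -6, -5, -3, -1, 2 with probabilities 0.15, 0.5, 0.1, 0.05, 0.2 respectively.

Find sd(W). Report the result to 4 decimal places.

E[W] = (-6)(0.15) + (-5)(0.5) + (-3)(0.1) + (-1)(0.05) + (2)(0.2) = -3.35
E[W²] = (-6)²(0.15) + (-5)²(0.5) + (-3)²(0.1) + (-1)²(0.05) + (2)²(0.2) = 19.65
Var(W) = E[W²] − (E[W])² = 19.65 − (-3.35)² = 8.4275
sd(W) = √8.4275 ≈ 2.9030

2.9030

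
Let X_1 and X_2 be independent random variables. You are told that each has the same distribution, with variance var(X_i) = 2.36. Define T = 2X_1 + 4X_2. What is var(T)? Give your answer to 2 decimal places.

By independence, var(T) = (2)²var(X_1) + (4)²var(X_2)
= (2)²·2.36 + (4)²·2.36 = 47.2

47.20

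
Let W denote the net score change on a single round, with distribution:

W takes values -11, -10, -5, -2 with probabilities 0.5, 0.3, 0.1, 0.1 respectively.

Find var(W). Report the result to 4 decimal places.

8.7600

E[W] = (-11)(0.5) + (-10)(0.3) + (-5)(0.1) + (-2)(0.1) = -9.2
E[W²] = (-11)²(0.5) + (-10)²(0.3) + (-5)²(0.1) + (-2)²(0.1) = 93.4
var(W) = E[W²] − (E[W])² = 93.4 − (-9.2)² = 8.76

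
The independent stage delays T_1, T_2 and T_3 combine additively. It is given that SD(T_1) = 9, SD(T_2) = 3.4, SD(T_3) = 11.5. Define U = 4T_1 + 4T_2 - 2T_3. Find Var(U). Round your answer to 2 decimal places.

Var(T_1) = 81, Var(T_2) = 11.56, Var(T_3) = 132.25
By independence, Var(U) = (4)²Var(T_1) + (4)²Var(T_2) + (-2)²Var(T_3)
= (4)²·81 + (4)²·11.56 + (-2)²·132.25 = 2009.96

2009.96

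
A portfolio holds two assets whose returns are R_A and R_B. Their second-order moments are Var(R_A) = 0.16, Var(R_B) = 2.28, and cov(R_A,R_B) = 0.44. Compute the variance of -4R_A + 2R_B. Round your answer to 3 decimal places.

4.640

Var(-4R_A + 2R_B) = (-4)²·Var(R_A) + (2)²·Var(R_B) + 2·(-4)·(2)·cov(R_A,R_B)
= 16·0.16 + 4·2.28 + -16·0.44 = 4.64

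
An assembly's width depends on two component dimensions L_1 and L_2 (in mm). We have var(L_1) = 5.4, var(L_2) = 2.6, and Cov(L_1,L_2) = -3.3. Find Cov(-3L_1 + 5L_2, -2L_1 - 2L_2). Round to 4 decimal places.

19.6000

Cov(-3L_1 + 5L_2, -2L_1 - 2L_2) = (-3)(-2)var(L_1) + (5)(-2)var(L_2) + [(-3)(-2) + (5)(-2)]Cov(L_1,L_2)
= 6·5.4 + -10·2.6 + -4·-3.3 = 19.6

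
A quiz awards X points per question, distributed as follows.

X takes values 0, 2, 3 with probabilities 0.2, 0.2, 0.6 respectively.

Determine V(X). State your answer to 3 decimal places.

E[X] = (0)(0.2) + (2)(0.2) + (3)(0.6) = 2.2
E[X²] = (0)²(0.2) + (2)²(0.2) + (3)²(0.6) = 6.2
V(X) = E[X²] − (E[X])² = 6.2 − (2.2)² = 1.36

1.360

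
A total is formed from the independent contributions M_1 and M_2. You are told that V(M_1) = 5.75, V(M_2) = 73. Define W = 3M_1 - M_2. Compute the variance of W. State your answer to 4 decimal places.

By independence, V(W) = (3)²V(M_1) + (-1)²V(M_2)
= (3)²·5.75 + (-1)²·73 = 124.75

124.7500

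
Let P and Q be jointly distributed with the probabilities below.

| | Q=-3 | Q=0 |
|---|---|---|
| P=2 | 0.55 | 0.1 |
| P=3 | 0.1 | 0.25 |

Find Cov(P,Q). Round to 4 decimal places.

0.3825

E[P] = 2.35,  E[Q] = -1.95
E[PQ] = -4.2
Cov(P,Q) = E[PQ] − E[P]E[Q] = -4.2 − (2.35)(-1.95) = 0.3825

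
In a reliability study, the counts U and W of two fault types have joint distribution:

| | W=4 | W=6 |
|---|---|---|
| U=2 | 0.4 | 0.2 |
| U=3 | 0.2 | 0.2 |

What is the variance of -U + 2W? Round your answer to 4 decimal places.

E[U] = 2.4,  E[W] = 4.8,  E[UW] = 11.6
V(U) = 6 − (2.4)² = 0.24;  V(W) = 24 − (4.8)² = 0.96
cov(U,W) = 11.6 − (2.4)(4.8) = 0.08
V(-U + 2W) = (-1)²·0.24 + (2)²·0.96 + 2·(-1)·(2)·0.08 = 3.76

3.7600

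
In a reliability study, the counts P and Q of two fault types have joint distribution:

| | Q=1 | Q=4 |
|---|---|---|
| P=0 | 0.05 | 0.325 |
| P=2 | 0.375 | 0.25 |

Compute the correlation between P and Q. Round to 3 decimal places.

-0.457

E[P] = 1.25,  E[Q] = 2.725
E[PQ] = 2.75
Cov(P,Q) = E[PQ] − E[P]E[Q] = 2.75 − (1.25)(2.725) = -0.65625
Var(P) = 0.9375,  Var(Q) = 2.199375
ρ = -0.65625 / √(0.9375·2.199375) ≈ -0.457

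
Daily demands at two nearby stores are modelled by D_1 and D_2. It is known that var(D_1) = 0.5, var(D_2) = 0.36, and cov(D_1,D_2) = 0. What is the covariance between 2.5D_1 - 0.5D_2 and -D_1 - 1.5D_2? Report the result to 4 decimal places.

cov(2.5D_1 - 0.5D_2, -D_1 - 1.5D_2) = (2.5)(-1)var(D_1) + (-0.5)(-1.5)var(D_2) + [(2.5)(-1.5) + (-0.5)(-1)]cov(D_1,D_2)
= -2.5·0.5 + 0.75·0.36 + -3.25·0 = -0.98

-0.9800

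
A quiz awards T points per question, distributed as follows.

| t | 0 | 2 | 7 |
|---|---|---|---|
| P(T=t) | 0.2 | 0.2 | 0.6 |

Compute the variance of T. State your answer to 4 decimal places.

9.0400

E[T] = (0)(0.2) + (2)(0.2) + (7)(0.6) = 4.6
E[T²] = (0)²(0.2) + (2)²(0.2) + (7)²(0.6) = 30.2
Var(T) = E[T²] − (E[T])² = 30.2 − (4.6)² = 9.04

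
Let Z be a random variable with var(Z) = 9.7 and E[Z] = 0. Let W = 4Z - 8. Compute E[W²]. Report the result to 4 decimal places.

219.2000

E[4Z - 8] = 4·0 − 8 = -8
var(4Z - 8) = (4)²·9.7 = 155.2
E[W²] = var(W) + (E[W])² = 155.2 + (-8)² = 219.2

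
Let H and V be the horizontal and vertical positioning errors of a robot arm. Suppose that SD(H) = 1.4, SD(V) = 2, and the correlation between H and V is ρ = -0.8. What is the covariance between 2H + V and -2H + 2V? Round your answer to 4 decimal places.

Var(H) = (1.4)² = 1.96;  Var(V) = (2)² = 4
Cov(H,V) = ρ·SD(H)·SD(V) = -0.8·1.4·2 = -2.24
Cov(2H + V, -2H + 2V) = (2)(-2)Var(H) + (1)(2)Var(V) + [(2)(2) + (1)(-2)]Cov(H,V)
= -4·1.96 + 2·4 + 2·-2.24 = -4.32

-4.3200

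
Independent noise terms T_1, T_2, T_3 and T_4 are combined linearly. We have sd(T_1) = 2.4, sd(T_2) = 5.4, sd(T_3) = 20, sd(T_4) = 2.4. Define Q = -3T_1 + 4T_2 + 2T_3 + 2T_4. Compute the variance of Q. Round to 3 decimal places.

Var(T_1) = 5.76, Var(T_2) = 29.16, Var(T_3) = 400, Var(T_4) = 5.76
By independence, Var(Q) = (-3)²Var(T_1) + (4)²Var(T_2) + (2)²Var(T_3) + (2)²Var(T_4)
= (-3)²·5.76 + (4)²·29.16 + (2)²·400 + (2)²·5.76 = 2141.44

2141.440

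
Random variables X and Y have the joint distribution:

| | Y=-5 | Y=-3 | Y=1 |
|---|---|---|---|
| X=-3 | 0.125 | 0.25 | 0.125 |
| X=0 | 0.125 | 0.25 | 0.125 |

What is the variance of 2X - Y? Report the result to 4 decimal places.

13.7500

E[X] = -1.5,  E[Y] = -2.5,  E[XY] = 3.75
V(X) = 4.5 − (-1.5)² = 2.25;  V(Y) = 11 − (-2.5)² = 4.75
cov(X,Y) = 3.75 − (-1.5)(-2.5) = 0
V(2X - Y) = (2)²·2.25 + (-1)²·4.75 + 2·(2)·(-1)·0 = 13.75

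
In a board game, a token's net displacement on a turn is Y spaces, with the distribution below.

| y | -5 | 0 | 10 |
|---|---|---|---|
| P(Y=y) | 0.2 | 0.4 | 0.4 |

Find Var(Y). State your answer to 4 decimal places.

E[Y] = (-5)(0.2) + (0)(0.4) + (10)(0.4) = 3
E[Y²] = (-5)²(0.2) + (0)²(0.4) + (10)²(0.4) = 45
Var(Y) = E[Y²] − (E[Y])² = 45 − (3)² = 36

36.0000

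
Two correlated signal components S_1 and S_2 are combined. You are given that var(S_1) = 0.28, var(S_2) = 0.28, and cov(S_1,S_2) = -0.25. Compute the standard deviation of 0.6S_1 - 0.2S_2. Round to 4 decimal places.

var(0.6S_1 - 0.2S_2) = (0.6)²·var(S_1) + (-0.2)²·var(S_2) + 2·(0.6)·(-0.2)·cov(S_1,S_2)
= 0.36·0.28 + 0.04·0.28 + -0.24·-0.25 = 0.172
σ(0.6S_1 - 0.2S_2) = √0.172 ≈ 0.4147

0.4147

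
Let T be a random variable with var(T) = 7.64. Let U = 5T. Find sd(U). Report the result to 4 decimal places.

var(5T) = (5)²·7.64 = 191
sd(U) = √191 ≈ 13.8203

13.8203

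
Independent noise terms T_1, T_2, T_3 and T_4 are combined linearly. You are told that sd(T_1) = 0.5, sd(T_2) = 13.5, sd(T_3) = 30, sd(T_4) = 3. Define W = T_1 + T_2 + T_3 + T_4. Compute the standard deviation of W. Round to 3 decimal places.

33.038

V(T_1) = 0.25, V(T_2) = 182.25, V(T_3) = 900, V(T_4) = 9
By independence, V(W) = (1)²V(T_1) + (1)²V(T_2) + (1)²V(T_3) + (1)²V(T_4)
= (1)²·0.25 + (1)²·182.25 + (1)²·900 + (1)²·9 = 1091.5
sd(W) = √1091.5 ≈ 33.038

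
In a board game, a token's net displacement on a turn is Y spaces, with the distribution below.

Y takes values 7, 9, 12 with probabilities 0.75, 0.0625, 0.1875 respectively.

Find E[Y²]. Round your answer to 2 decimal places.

E[Y²] = (7)²(0.75) + (9)²(0.0625) + (12)²(0.1875) = 68.8125

68.81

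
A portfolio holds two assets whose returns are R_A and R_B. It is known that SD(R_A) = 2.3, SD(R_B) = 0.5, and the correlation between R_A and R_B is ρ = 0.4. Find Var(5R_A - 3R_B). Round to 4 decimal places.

120.7000

Var(R_A) = (2.3)² = 5.29;  Var(R_B) = (0.5)² = 0.25
Cov(R_A,R_B) = ρ·SD(R_A)·SD(R_B) = 0.4·2.3·0.5 = 0.46
Var(5R_A - 3R_B) = (5)²·Var(R_A) + (-3)²·Var(R_B) + 2·(5)·(-3)·Cov(R_A,R_B)
= 25·5.29 + 9·0.25 + -30·0.46 = 120.7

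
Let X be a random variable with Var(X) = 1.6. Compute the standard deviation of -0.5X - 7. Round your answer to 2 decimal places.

Var(-0.5X - 7) = (-0.5)²·1.6 = 0.4
SD(-0.5X - 7) = √0.4 ≈ 0.63

0.63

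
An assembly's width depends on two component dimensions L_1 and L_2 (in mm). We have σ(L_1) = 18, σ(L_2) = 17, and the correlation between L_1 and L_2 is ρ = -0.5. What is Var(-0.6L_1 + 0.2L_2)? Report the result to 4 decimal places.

164.9200

Var(L_1) = (18)² = 324;  Var(L_2) = (17)² = 289
Cov(L_1,L_2) = ρ·σ(L_1)·σ(L_2) = -0.5·18·17 = -153
Var(-0.6L_1 + 0.2L_2) = (-0.6)²·Var(L_1) + (0.2)²·Var(L_2) + 2·(-0.6)·(0.2)·Cov(L_1,L_2)
= 0.36·324 + 0.04·289 + -0.24·-153 = 164.92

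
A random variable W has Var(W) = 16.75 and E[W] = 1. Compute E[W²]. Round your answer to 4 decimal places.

E[W²] = Var(W) + (E[W])² = 16.75 + (1)² = 17.75

17.7500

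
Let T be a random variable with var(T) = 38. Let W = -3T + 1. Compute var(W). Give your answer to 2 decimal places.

342.00

var(-3T + 1) = (-3)²·var(T) = 9·38 = 342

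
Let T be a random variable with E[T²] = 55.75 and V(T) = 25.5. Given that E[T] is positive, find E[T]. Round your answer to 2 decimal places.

5.50

(E[T])² = E[T²] − V(T) = 55.75 − 25.5 = 30.25
E[T] = √30.25 = 5.5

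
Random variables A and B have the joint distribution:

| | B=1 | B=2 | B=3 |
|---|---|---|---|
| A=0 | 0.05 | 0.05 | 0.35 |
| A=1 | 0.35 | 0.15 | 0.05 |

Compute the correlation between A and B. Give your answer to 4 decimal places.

-0.6742

E[A] = 0.55,  E[B] = 2
E[AB] = 0.8
Cov(A,B) = E[AB] − E[A]E[B] = 0.8 − (0.55)(2) = -0.3
V(A) = 0.2475,  V(B) = 0.8
ρ = -0.3 / √(0.2475·0.8) ≈ -0.6742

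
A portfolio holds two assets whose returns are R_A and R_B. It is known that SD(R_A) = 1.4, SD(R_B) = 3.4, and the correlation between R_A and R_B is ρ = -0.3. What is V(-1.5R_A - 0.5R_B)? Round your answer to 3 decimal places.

V(R_A) = (1.4)² = 1.96;  V(R_B) = (3.4)² = 11.56
Cov(R_A,R_B) = ρ·SD(R_A)·SD(R_B) = -0.3·1.4·3.4 = -1.428
V(-1.5R_A - 0.5R_B) = (-1.5)²·V(R_A) + (-0.5)²·V(R_B) + 2·(-1.5)·(-0.5)·Cov(R_A,R_B)
= 2.25·1.96 + 0.25·11.56 + 1.5·-1.428 = 5.158

5.158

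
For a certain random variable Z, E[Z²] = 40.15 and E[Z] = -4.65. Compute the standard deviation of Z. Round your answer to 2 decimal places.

4.30

Var(Z) = 40.15 − (-4.65)² = 18.5275
SD(Z) = √18.5275 ≈ 4.30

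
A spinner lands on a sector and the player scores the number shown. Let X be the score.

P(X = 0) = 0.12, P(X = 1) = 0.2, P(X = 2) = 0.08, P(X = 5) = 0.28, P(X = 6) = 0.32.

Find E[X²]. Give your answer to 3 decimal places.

E[X²] = (0)²(0.12) + (1)²(0.2) + (2)²(0.08) + (5)²(0.28) + (6)²(0.32) = 19.04

19.040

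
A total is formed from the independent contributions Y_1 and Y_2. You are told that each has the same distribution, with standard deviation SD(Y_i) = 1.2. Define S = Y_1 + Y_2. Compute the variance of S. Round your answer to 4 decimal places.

var(Y_i) = (1.2)² = 1.44
By independence, var(S) = (1)²var(Y_1) + (1)²var(Y_2)
= (1)²·1.44 + (1)²·1.44 = 2.88

2.8800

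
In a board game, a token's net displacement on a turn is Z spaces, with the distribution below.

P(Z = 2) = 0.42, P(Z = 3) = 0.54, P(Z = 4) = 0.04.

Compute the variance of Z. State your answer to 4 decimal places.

0.3156

E[Z] = (2)(0.42) + (3)(0.54) + (4)(0.04) = 2.62
E[Z²] = (2)²(0.42) + (3)²(0.54) + (4)²(0.04) = 7.18
Var(Z) = E[Z²] − (E[Z])² = 7.18 − (2.62)² = 0.3156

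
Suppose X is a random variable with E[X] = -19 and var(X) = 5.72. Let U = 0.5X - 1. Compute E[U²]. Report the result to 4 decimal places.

E[0.5X - 1] = 0.5·-19 − 1 = -10.5
var(0.5X - 1) = (0.5)²·5.72 = 1.43
E[U²] = var(U) + (E[U])² = 1.43 + (-10.5)² = 111.68

111.6800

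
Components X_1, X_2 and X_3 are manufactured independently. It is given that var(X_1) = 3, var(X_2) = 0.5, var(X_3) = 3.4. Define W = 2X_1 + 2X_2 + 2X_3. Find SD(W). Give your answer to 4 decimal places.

5.2536

By independence, var(W) = (2)²var(X_1) + (2)²var(X_2) + (2)²var(X_3)
= (2)²·3 + (2)²·0.5 + (2)²·3.4 = 27.6
SD(W) = √27.6 ≈ 5.2536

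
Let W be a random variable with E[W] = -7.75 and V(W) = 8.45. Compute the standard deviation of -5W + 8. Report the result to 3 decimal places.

V(-5W + 8) = (-5)²·8.45 = 211.25
sd(-5W + 8) = √211.25 ≈ 14.534

14.534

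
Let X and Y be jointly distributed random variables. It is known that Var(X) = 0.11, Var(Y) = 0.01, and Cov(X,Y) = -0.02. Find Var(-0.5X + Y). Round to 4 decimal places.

Var(-0.5X + Y) = (-0.5)²·Var(X) + (1)²·Var(Y) + 2·(-0.5)·(1)·Cov(X,Y)
= 0.25·0.11 + 1·0.01 + -1·-0.02 = 0.0575

0.0575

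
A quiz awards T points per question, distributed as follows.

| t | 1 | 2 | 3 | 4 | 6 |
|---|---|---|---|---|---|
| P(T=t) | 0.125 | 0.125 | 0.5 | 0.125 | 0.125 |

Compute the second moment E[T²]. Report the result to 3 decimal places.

E[T²] = (1)²(0.125) + (2)²(0.125) + (3)²(0.5) + (4)²(0.125) + (6)²(0.125) = 11.625

11.625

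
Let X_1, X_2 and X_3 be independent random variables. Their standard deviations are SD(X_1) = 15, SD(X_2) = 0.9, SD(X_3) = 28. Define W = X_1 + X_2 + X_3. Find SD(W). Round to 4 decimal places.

31.7775

var(X_1) = 225, var(X_2) = 0.81, var(X_3) = 784
By independence, var(W) = (1)²var(X_1) + (1)²var(X_2) + (1)²var(X_3)
= (1)²·225 + (1)²·0.81 + (1)²·784 = 1009.81
SD(W) = √1009.81 ≈ 31.7775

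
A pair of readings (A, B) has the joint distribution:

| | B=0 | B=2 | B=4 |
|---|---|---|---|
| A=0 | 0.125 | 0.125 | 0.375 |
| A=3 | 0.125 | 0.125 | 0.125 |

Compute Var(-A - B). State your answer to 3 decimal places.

3.734

E[A] = 1.125,  E[B] = 2.5,  E[AB] = 2.25
Var(A) = 3.375 − (1.125)² = 2.109375;  Var(B) = 9 − (2.5)² = 2.75
Cov(A,B) = 2.25 − (1.125)(2.5) = -0.5625
Var(-A - B) = (-1)²·2.109375 + (-1)²·2.75 + 2·(-1)·(-1)·-0.5625 = 3.734375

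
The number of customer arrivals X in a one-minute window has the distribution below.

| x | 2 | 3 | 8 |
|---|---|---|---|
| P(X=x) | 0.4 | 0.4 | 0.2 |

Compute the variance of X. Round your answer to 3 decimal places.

E[X] = (2)(0.4) + (3)(0.4) + (8)(0.2) = 3.6
E[X²] = (2)²(0.4) + (3)²(0.4) + (8)²(0.2) = 18
V(X) = E[X²] − (E[X])² = 18 − (3.6)² = 5.04

5.040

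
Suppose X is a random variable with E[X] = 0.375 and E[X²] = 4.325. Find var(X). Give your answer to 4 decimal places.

4.1844

var(X) = 4.325 − (0.375)² = 4.184375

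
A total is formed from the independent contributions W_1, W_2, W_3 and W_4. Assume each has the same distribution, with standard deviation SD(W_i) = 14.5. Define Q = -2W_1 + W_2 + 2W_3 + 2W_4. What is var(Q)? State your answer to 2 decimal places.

var(W_i) = (14.5)² = 210.25
By independence, var(Q) = (-2)²var(W_1) + (1)²var(W_2) + (2)²var(W_3) + (2)²var(W_4)
= (-2)²·210.25 + (1)²·210.25 + (2)²·210.25 + (2)²·210.25 = 2733.25

2733.25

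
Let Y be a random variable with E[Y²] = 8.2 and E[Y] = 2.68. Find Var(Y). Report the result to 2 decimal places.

1.02

Var(Y) = 8.2 − (2.68)² = 1.0176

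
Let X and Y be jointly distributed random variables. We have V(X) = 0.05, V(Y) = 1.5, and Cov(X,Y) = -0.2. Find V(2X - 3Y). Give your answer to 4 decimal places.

V(2X - 3Y) = (2)²·V(X) + (-3)²·V(Y) + 2·(2)·(-3)·Cov(X,Y)
= 4·0.05 + 9·1.5 + -12·-0.2 = 16.1

16.1000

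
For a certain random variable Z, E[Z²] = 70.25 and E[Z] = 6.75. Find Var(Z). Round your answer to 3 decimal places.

Var(Z) = 70.25 − (6.75)² = 24.6875

24.688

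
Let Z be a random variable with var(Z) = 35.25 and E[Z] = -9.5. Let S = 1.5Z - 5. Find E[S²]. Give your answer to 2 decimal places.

449.88

E[1.5Z - 5] = 1.5·-9.5 − 5 = -19.25
var(1.5Z - 5) = (1.5)²·35.25 = 79.3125
E[S²] = var(S) + (E[S])² = 79.3125 + (-19.25)² = 449.875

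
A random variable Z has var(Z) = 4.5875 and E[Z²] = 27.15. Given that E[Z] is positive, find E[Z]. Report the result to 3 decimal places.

(E[Z])² = E[Z²] − var(Z) = 27.15 − 4.5875 = 22.5625
E[Z] = √22.5625 = 4.75

4.750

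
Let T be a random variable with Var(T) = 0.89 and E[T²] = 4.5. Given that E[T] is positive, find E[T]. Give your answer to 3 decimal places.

(E[T])² = E[T²] − Var(T) = 4.5 − 0.89 = 3.61
E[T] = √3.61 = 1.9

1.900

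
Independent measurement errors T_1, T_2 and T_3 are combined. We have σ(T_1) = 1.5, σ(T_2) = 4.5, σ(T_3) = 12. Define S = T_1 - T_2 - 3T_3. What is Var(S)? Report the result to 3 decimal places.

Var(T_1) = 2.25, Var(T_2) = 20.25, Var(T_3) = 144
By independence, Var(S) = (1)²Var(T_1) + (-1)²Var(T_2) + (-3)²Var(T_3)
= (1)²·2.25 + (-1)²·20.25 + (-3)²·144 = 1318.5

1318.500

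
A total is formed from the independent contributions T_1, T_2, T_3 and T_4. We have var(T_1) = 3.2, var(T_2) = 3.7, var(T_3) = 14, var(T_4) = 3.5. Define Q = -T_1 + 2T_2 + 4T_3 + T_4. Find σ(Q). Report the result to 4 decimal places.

By independence, var(Q) = (-1)²var(T_1) + (2)²var(T_2) + (4)²var(T_3) + (1)²var(T_4)
= (-1)²·3.2 + (2)²·3.7 + (4)²·14 + (1)²·3.5 = 245.5
σ(Q) = √245.5 ≈ 15.6684

15.6684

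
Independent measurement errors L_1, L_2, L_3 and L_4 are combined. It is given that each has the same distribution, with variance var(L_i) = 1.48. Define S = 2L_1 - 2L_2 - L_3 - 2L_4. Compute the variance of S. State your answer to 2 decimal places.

By independence, var(S) = (2)²var(L_1) + (-2)²var(L_2) + (-1)²var(L_3) + (-2)²var(L_4)
= (2)²·1.48 + (-2)²·1.48 + (-1)²·1.48 + (-2)²·1.48 = 19.24

19.24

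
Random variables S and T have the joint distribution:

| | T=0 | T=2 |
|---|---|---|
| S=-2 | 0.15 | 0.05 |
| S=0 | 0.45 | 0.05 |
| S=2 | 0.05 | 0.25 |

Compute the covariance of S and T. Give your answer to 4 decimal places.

0.6600

E[S] = 0.2,  E[T] = 0.7
E[ST] = 0.8
Cov(S,T) = E[ST] − E[S]E[T] = 0.8 − (0.2)(0.7) = 0.66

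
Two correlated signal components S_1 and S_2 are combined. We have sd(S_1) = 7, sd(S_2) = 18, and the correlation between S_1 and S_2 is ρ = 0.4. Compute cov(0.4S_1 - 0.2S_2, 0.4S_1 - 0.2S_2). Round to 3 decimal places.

var(S_1) = (7)² = 49;  var(S_2) = (18)² = 324
cov(S_1,S_2) = ρ·sd(S_1)·sd(S_2) = 0.4·7·18 = 50.4
cov(0.4S_1 - 0.2S_2, 0.4S_1 - 0.2S_2) = (0.4)(0.4)var(S_1) + (-0.2)(-0.2)var(S_2) + [(0.4)(-0.2) + (-0.2)(0.4)]cov(S_1,S_2)
= 0.16·49 + 0.04·324 + -0.16·50.4 = 12.736

12.736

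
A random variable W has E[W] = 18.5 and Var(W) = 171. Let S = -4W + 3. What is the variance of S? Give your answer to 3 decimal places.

2736.000

Var(-4W + 3) = (-4)²·Var(W) = 16·171 = 2736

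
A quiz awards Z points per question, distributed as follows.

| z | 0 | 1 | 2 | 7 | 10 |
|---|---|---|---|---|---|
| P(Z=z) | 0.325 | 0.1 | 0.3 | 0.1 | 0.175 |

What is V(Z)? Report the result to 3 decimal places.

13.778

E[Z] = (0)(0.325) + (1)(0.1) + (2)(0.3) + (7)(0.1) + (10)(0.175) = 3.15
E[Z²] = (0)²(0.325) + (1)²(0.1) + (2)²(0.3) + (7)²(0.1) + (10)²(0.175) = 23.7
V(Z) = E[Z²] − (E[Z])² = 23.7 − (3.15)² = 13.7775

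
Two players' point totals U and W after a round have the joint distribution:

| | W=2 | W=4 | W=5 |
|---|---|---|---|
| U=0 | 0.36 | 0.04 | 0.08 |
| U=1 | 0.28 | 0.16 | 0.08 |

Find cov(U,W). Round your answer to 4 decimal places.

E[U] = 0.52,  E[W] = 2.88
E[UW] = 1.6
cov(U,W) = E[UW] − E[U]E[W] = 1.6 − (0.52)(2.88) = 0.1024

0.1024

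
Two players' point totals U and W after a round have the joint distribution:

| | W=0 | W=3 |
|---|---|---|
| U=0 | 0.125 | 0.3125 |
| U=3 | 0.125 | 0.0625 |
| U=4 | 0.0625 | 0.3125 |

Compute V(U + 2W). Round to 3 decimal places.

11.402

E[U] = 2.0625,  E[W] = 2.0625,  E[UW] = 4.3125
V(U) = 7.6875 − (2.0625)² = 3.43359375;  V(W) = 6.1875 − (2.0625)² = 1.93359375
Cov(U,W) = 4.3125 − (2.0625)(2.0625) = 0.05859375
V(U + 2W) = (1)²·3.43359375 + (2)²·1.93359375 + 2·(1)·(2)·0.05859375 = 11.40234375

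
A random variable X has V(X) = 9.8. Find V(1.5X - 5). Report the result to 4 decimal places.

22.0500

V(1.5X - 5) = (1.5)²·V(X) = 2.25·9.8 = 22.05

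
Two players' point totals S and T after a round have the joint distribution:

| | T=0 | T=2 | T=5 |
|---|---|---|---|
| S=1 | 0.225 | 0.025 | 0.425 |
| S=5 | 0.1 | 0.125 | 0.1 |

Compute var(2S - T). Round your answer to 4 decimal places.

E[S] = 2.3,  E[T] = 2.925,  E[ST] = 5.925
var(S) = 8.8 − (2.3)² = 3.51;  var(T) = 13.725 − (2.925)² = 5.169375
cov(S,T) = 5.925 − (2.3)(2.925) = -0.8025
var(2S - T) = (2)²·3.51 + (-1)²·5.169375 + 2·(2)·(-1)·-0.8025 = 22.419375

22.4194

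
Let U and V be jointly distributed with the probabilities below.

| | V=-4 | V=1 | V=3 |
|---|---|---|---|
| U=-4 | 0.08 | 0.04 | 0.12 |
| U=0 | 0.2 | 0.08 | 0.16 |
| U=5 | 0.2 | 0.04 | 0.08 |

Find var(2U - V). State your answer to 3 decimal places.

E[U] = 0.64,  E[V] = -0.68,  E[UV] = -2.92
var(U) = 11.84 − (0.64)² = 11.4304;  var(V) = 11.08 − (-0.68)² = 10.6176
cov(U,V) = -2.92 − (0.64)(-0.68) = -2.4848
var(2U - V) = (2)²·11.4304 + (-1)²·10.6176 + 2·(2)·(-1)·-2.4848 = 66.2784

66.278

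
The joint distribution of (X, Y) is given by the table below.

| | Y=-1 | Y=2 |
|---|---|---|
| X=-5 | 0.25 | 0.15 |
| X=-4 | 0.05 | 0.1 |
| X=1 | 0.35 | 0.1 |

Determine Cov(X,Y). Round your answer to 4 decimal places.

E[X] = -2.15,  E[Y] = 0.05
E[XY] = -1
Cov(X,Y) = E[XY] − E[X]E[Y] = -1 − (-2.15)(0.05) = -0.8925

-0.8925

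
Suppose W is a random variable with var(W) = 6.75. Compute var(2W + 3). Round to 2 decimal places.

var(2W + 3) = (2)²·var(W) = 4·6.75 = 27

27.00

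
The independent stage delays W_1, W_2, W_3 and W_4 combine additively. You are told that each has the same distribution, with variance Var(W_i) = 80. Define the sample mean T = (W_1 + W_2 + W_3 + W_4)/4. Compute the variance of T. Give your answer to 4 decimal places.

By independence, Var(T) = (0.25)²Var(W_1) + (0.25)²Var(W_2) + (0.25)²Var(W_3) + (0.25)²Var(W_4)
= (0.25)²·80 + (0.25)²·80 + (0.25)²·80 + (0.25)²·80 = 20

20.0000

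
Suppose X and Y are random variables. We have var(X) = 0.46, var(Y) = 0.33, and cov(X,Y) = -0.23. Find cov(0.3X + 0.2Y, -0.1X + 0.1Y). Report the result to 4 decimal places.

cov(0.3X + 0.2Y, -0.1X + 0.1Y) = (0.3)(-0.1)var(X) + (0.2)(0.1)var(Y) + [(0.3)(0.1) + (0.2)(-0.1)]cov(X,Y)
= -0.03·0.46 + 0.02·0.33 + 0.01·-0.23 = -0.0095

-0.0095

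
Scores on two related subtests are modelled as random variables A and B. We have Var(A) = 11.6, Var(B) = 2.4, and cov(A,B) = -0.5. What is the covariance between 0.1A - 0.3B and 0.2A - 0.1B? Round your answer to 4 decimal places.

0.3390

cov(0.1A - 0.3B, 0.2A - 0.1B) = (0.1)(0.2)Var(A) + (-0.3)(-0.1)Var(B) + [(0.1)(-0.1) + (-0.3)(0.2)]cov(A,B)
= 0.02·11.6 + 0.03·2.4 + -0.07·-0.5 = 0.339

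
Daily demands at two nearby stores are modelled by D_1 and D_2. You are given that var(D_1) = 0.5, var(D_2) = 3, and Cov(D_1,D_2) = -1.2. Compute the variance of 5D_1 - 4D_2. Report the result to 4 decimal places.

108.5000

var(5D_1 - 4D_2) = (5)²·var(D_1) + (-4)²·var(D_2) + 2·(5)·(-4)·Cov(D_1,D_2)
= 25·0.5 + 16·3 + -40·-1.2 = 108.5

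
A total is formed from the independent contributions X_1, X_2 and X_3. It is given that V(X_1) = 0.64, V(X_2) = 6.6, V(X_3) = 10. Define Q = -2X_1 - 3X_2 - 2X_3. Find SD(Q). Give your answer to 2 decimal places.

By independence, V(Q) = (-2)²V(X_1) + (-3)²V(X_2) + (-2)²V(X_3)
= (-2)²·0.64 + (-3)²·6.6 + (-2)²·10 = 101.96
SD(Q) = √101.96 ≈ 10.10

10.10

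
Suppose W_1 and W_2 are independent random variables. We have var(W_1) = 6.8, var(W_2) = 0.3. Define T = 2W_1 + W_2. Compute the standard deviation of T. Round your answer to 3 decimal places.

By independence, var(T) = (2)²var(W_1) + (1)²var(W_2)
= (2)²·6.8 + (1)²·0.3 = 27.5
sd(T) = √27.5 ≈ 5.244

5.244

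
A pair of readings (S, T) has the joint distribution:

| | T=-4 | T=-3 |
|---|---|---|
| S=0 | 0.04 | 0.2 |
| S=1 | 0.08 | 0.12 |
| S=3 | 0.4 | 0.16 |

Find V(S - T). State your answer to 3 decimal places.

2.560

E[S] = 1.88,  E[T] = -3.52,  E[ST] = -6.92
V(S) = 5.24 − (1.88)² = 1.7056;  V(T) = 12.64 − (-3.52)² = 0.2496
Cov(S,T) = -6.92 − (1.88)(-3.52) = -0.3024
V(S - T) = (1)²·1.7056 + (-1)²·0.2496 + 2·(1)·(-1)·-0.3024 = 2.56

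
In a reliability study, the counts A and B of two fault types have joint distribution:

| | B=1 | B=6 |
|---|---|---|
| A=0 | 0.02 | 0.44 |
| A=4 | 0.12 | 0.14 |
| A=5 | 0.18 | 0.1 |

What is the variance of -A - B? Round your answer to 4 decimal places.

4.6544

E[A] = 2.44,  E[B] = 4.4,  E[AB] = 7.74
var(A) = 11.16 − (2.44)² = 5.2064;  var(B) = 24.8 − (4.4)² = 5.44
Cov(A,B) = 7.74 − (2.44)(4.4) = -2.996
var(-A - B) = (-1)²·5.2064 + (-1)²·5.44 + 2·(-1)·(-1)·-2.996 = 4.6544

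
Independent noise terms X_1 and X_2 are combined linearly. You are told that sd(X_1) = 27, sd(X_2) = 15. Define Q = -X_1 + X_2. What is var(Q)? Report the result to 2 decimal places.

954.00

var(X_1) = 729, var(X_2) = 225
By independence, var(Q) = (-1)²var(X_1) + (1)²var(X_2)
= (-1)²·729 + (1)²·225 = 954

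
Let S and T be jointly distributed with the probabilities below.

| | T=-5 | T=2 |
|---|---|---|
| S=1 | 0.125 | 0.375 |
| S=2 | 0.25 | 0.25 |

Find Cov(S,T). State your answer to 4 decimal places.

-0.4375

E[S] = 1.5,  E[T] = -0.625
E[ST] = -1.375
Cov(S,T) = E[ST] − E[S]E[T] = -1.375 − (1.5)(-0.625) = -0.4375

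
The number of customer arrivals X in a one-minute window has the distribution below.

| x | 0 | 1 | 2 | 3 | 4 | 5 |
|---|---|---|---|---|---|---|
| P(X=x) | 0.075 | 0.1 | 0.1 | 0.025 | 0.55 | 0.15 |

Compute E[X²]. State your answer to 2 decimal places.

E[X²] = (0)²(0.075) + (1)²(0.1) + (2)²(0.1) + (3)²(0.025) + (4)²(0.55) + (5)²(0.15) = 13.275

13.28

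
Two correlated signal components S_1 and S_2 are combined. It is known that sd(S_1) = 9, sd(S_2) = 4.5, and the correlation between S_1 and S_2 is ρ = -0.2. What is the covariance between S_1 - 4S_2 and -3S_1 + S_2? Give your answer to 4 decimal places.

V(S_1) = (9)² = 81;  V(S_2) = (4.5)² = 20.25
Cov(S_1,S_2) = ρ·sd(S_1)·sd(S_2) = -0.2·9·4.5 = -8.1
Cov(S_1 - 4S_2, -3S_1 + S_2) = (1)(-3)V(S_1) + (-4)(1)V(S_2) + [(1)(1) + (-4)(-3)]Cov(S_1,S_2)
= -3·81 + -4·20.25 + 13·-8.1 = -429.3

-429.3000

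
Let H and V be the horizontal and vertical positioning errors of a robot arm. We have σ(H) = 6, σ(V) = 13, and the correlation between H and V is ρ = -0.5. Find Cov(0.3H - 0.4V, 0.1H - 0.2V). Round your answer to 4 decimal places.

18.5000

Var(H) = (6)² = 36;  Var(V) = (13)² = 169
Cov(H,V) = ρ·σ(H)·σ(V) = -0.5·6·13 = -39
Cov(0.3H - 0.4V, 0.1H - 0.2V) = (0.3)(0.1)Var(H) + (-0.4)(-0.2)Var(V) + [(0.3)(-0.2) + (-0.4)(0.1)]Cov(H,V)
= 0.03·36 + 0.08·169 + -0.1·-39 = 18.5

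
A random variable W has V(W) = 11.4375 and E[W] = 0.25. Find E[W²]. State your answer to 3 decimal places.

11.500

E[W²] = V(W) + (E[W])² = 11.4375 + (0.25)² = 11.5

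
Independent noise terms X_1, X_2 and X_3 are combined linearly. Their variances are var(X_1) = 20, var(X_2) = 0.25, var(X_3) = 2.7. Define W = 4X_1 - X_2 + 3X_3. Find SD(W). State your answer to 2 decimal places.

18.56

By independence, var(W) = (4)²var(X_1) + (-1)²var(X_2) + (3)²var(X_3)
= (4)²·20 + (-1)²·0.25 + (3)²·2.7 = 344.55
SD(W) = √344.55 ≈ 18.56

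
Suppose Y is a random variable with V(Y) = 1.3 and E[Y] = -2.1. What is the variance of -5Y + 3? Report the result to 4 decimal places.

V(-5Y + 3) = (-5)²·V(Y) = 25·1.3 = 32.5

32.5000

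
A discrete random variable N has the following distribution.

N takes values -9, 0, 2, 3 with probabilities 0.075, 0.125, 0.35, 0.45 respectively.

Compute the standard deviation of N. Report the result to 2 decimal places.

3.10

E[N] = (-9)(0.075) + (0)(0.125) + (2)(0.35) + (3)(0.45) = 1.375
E[N²] = (-9)²(0.075) + (0)²(0.125) + (2)²(0.35) + (3)²(0.45) = 11.525
V(N) = E[N²] − (E[N])² = 11.525 − (1.375)² = 9.634375
σ(N) = √9.634375 ≈ 3.10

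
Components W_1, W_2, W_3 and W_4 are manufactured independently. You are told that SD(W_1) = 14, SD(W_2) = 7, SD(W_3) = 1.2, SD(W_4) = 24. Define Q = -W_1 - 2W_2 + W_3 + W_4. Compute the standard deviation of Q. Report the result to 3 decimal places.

31.136

V(W_1) = 196, V(W_2) = 49, V(W_3) = 1.44, V(W_4) = 576
By independence, V(Q) = (-1)²V(W_1) + (-2)²V(W_2) + (1)²V(W_3) + (1)²V(W_4)
= (-1)²·196 + (-2)²·49 + (1)²·1.44 + (1)²·576 = 969.44
SD(Q) = √969.44 ≈ 31.136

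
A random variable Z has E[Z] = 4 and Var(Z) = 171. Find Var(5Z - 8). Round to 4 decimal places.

4275.0000

Var(5Z - 8) = (5)²·Var(Z) = 25·171 = 4275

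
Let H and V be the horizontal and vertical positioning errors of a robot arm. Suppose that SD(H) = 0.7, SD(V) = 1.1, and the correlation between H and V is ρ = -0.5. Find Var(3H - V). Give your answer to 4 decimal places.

7.9300

Var(H) = (0.7)² = 0.49;  Var(V) = (1.1)² = 1.21
Cov(H,V) = ρ·SD(H)·SD(V) = -0.5·0.7·1.1 = -0.385
Var(3H - V) = (3)²·Var(H) + (-1)²·Var(V) + 2·(3)·(-1)·Cov(H,V)
= 9·0.49 + 1·1.21 + -6·-0.385 = 7.93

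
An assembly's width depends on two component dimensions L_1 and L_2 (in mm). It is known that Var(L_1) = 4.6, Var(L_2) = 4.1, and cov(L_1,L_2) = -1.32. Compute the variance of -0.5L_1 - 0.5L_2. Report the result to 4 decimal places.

1.5150

Var(-0.5L_1 - 0.5L_2) = (-0.5)²·Var(L_1) + (-0.5)²·Var(L_2) + 2·(-0.5)·(-0.5)·cov(L_1,L_2)
= 0.25·4.6 + 0.25·4.1 + 0.5·-1.32 = 1.515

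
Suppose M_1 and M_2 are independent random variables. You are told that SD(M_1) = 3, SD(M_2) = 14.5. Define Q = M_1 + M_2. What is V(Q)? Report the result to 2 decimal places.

V(M_1) = 9, V(M_2) = 210.25
By independence, V(Q) = (1)²V(M_1) + (1)²V(M_2)
= (1)²·9 + (1)²·210.25 = 219.25

219.25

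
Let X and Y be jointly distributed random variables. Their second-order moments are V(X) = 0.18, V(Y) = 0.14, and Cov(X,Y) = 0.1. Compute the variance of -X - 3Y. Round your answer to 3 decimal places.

V(-X - 3Y) = (-1)²·V(X) + (-3)²·V(Y) + 2·(-1)·(-3)·Cov(X,Y)
= 1·0.18 + 9·0.14 + 6·0.1 = 2.04

2.040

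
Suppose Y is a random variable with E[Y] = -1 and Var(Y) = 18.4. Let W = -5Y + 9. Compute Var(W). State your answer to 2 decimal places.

460.00

Var(-5Y + 9) = (-5)²·Var(Y) = 25·18.4 = 460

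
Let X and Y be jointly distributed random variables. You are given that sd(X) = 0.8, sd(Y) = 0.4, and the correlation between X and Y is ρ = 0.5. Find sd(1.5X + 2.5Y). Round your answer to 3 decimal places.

V(X) = (0.8)² = 0.64;  V(Y) = (0.4)² = 0.16
Cov(X,Y) = ρ·sd(X)·sd(Y) = 0.5·0.8·0.4 = 0.16
V(1.5X + 2.5Y) = (1.5)²·V(X) + (2.5)²·V(Y) + 2·(1.5)·(2.5)·Cov(X,Y)
= 2.25·0.64 + 6.25·0.16 + 7.5·0.16 = 3.64
sd(1.5X + 2.5Y) = √3.64 ≈ 1.908

1.908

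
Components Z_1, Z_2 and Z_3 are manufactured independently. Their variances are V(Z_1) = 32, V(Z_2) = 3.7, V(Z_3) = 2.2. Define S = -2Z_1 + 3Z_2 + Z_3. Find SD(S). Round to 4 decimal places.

12.7867

By independence, V(S) = (-2)²V(Z_1) + (3)²V(Z_2) + (1)²V(Z_3)
= (-2)²·32 + (3)²·3.7 + (1)²·2.2 = 163.5
SD(S) = √163.5 ≈ 12.7867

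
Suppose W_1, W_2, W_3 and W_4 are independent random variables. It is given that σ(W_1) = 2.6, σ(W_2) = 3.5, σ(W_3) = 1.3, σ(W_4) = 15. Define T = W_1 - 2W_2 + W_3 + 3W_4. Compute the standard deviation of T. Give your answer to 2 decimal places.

Var(W_1) = 6.76, Var(W_2) = 12.25, Var(W_3) = 1.69, Var(W_4) = 225
By independence, Var(T) = (1)²Var(W_1) + (-2)²Var(W_2) + (1)²Var(W_3) + (3)²Var(W_4)
= (1)²·6.76 + (-2)²·12.25 + (1)²·1.69 + (3)²·225 = 2082.45
σ(T) = √2082.45 ≈ 45.63

45.63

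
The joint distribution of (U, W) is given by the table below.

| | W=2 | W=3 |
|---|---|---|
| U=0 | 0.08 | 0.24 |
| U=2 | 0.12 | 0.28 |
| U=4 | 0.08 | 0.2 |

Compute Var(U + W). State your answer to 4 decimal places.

2.5504

E[U] = 1.92,  E[W] = 2.72,  E[UW] = 5.2
Var(U) = 6.08 − (1.92)² = 2.3936;  Var(W) = 7.6 − (2.72)² = 0.2016
cov(U,W) = 5.2 − (1.92)(2.72) = -0.0224
Var(U + W) = (1)²·2.3936 + (1)²·0.2016 + 2·(1)·(1)·-0.0224 = 2.5504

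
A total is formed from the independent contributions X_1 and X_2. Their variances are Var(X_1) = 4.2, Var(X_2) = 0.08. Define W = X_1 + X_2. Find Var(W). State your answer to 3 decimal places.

4.280

By independence, Var(W) = (1)²Var(X_1) + (1)²Var(X_2)
= (1)²·4.2 + (1)²·0.08 = 4.28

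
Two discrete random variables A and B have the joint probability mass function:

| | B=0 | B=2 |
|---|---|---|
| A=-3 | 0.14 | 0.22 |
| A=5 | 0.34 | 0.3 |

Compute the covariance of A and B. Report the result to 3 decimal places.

-0.525

E[A] = 2.12,  E[B] = 1.04
E[AB] = 1.68
Cov(A,B) = E[AB] − E[A]E[B] = 1.68 − (2.12)(1.04) = -0.5248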